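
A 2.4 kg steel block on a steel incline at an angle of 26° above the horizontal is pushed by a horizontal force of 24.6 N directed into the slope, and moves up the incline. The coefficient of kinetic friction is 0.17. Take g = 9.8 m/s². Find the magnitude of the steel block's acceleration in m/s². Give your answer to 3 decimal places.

2.655 m/s²

The horizontal push has components F cos 26° = 24.6 × 0.8988 = 22.110 N up the incline and F sin 26° = 24.6 × 0.4384 = 10.785 N pressing into the surface.
The normal force is therefore N = mg cos 26° + F sin 26° = 21.140 + 10.785 = 31.925 N, and kinetic friction down the slope is μN = 0.17 × 31.925 = 5.427 N.
Along the incline: F cos 26° − mg sin 26° − μN = ma, so 22.110 − 10.311 − 5.427 = 2.4 a, giving a = 2.6550 m/s².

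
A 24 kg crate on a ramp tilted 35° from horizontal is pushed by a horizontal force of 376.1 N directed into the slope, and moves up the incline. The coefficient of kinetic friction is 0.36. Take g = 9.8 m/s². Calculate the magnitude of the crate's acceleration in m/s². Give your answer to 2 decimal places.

The horizontal push has components F cos 35° = 376.1 × 0.8192 = 308.101 N up the incline and F sin 35° = 376.1 × 0.5736 = 215.731 N pressing into the surface.
The normal force is therefore N = mg cos 35° + F sin 35° = 192.676 + 215.731 = 408.407 N, and kinetic friction down the slope is μN = 0.36 × 408.407 = 147.027 N.
Along the incline: F cos 35° − mg sin 35° − μN = ma, so 308.101 − 134.911 − 147.027 = 24 a, giving a = 1.0901 m/s².

1.09 m/s²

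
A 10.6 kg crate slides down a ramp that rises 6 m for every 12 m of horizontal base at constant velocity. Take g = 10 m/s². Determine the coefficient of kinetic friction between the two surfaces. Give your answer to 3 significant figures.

0.500

At constant velocity the net force along the incline is zero: mg sin 26.57° = μ mg cos 26.57°.
So μ = tan 26.57° = 0.4472 / 0.8944 = 0.5000.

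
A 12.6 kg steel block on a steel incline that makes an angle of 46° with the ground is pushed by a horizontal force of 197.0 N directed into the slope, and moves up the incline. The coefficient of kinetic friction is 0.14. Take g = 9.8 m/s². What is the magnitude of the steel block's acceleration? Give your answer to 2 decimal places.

1.28 m/s²

The horizontal push has components F cos 46° = 197.0 × 0.6947 = 136.856 N up the incline and F sin 46° = 197.0 × 0.7193 = 141.702 N pressing into the surface.
The normal force is therefore N = mg cos 46° + F sin 46° = 85.782 + 141.702 = 227.484 N, and kinetic friction down the slope is μN = 0.14 × 227.484 = 31.848 N.
Along the incline: F cos 46° − mg sin 46° − μN = ma, so 136.856 − 88.819 − 31.848 = 12.6 a, giving a = 1.2848 m/s².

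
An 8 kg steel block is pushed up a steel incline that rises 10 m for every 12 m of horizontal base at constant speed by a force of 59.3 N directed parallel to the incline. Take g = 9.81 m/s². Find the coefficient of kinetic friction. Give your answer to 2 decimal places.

At constant speed ΣF = 0 along the incline. The applied 59.3 N acts up the slope; the weight component mg sin 39.81° = 50.242 N and kinetic friction μN both act down the slope.
So 59.3 = 50.242 + μ × 60.290, giving μ = (59.3 − 50.242) / 60.290 = 0.1502.

0.15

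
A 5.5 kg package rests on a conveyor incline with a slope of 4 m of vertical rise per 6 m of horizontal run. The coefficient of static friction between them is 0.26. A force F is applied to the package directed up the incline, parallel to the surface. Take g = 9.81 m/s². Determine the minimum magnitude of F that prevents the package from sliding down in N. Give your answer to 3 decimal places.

18.257 N

The normal force is N = mg cos 33.69° = 44.893 N. With F at its minimum the package is on the verge of sliding down, so static friction is at its maximum μ_s N = 0.26 × 44.893 = 11.672 N and acts up the slope.
Equilibrium along the incline: F + μ_s N = mg sin 33.69°, so F = 29.929 − 11.672 = 18.257 N.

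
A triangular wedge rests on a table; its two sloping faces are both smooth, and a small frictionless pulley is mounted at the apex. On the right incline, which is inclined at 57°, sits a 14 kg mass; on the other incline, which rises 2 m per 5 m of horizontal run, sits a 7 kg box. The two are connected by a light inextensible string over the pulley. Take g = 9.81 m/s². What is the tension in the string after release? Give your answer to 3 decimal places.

55.397 N

Resolve each weight along its own incline: the 14 kg mass has component 14 × 9.81 × sin 57° = 115.183 N down its slope, and the 7 kg mass has 7 × 9.81 × sin 21.80° = 25.503 N down its slope.
The 14 kg side's 115.183 N exceeds the other side's 25.503 N, so that mass slides down and the 7 kg mass slides up. Taking that direction as positive, Newton's second law for the whole system gives 115.183 − 25.503 = (14 + 7) a, so a = 89.680 / 21 = 4.2705 m/s².
For the 7 kg mass (up-slope positive): T − 25.503 = 7 × 4.2705, so T = 55.397 N.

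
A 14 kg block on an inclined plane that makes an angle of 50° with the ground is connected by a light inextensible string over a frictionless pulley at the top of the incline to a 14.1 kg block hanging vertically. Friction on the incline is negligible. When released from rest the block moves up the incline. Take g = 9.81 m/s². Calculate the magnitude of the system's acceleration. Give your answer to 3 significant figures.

1.18 m/s²

For the block on the incline: the weight component along the slope is m₁g sin 50° = 14 × 9.81 × 0.7660 = 105.202 N and the normal force is N = m₁g cos 50° = 88.280 N.
Newton's second law for the block (up-slope positive): T − 105.202 = 14 a. For the hanging block (downward positive): 14.1 × 9.81 − T = 14.1 a.
Adding the two equations eliminates T: 33.119 = 28.1 a, so a = 1.1786 m/s².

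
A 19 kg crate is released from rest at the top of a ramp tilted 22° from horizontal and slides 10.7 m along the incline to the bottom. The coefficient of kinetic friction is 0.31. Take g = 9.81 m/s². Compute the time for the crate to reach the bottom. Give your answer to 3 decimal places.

The weight component along the incline is mg sin 22° = 69.823 N and the normal force is N = mg cos 22° = 172.818 N.
Friction up the slope is f = μN = 0.31 × 172.818 = 53.574 N, so the net downslope force is 69.823 − 53.574 = 16.249 N and a = 16.249 / 19 = 0.8552 m/s².
Starting from rest, L = ½at², so t = √(2L/a) = √(2 × 10.7 / 0.8552) = 5.0023 s.

5.002 s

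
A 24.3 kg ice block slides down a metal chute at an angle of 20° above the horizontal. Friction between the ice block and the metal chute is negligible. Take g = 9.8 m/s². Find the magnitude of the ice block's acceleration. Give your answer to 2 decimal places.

3.35 m/s²

Resolving the weight along the incline: the component pulling the ice block down the slope is mg sin 20° = 24.3 × 9.8 × 0.3420 = 81.444 N, and the normal force is N = mg cos 20° = 24.3 × 9.8 × 0.9397 = 223.780 N.
With no friction the net force along the incline is 81.444 N, so a = g sin 20° = 81.444 / 24.3 = 3.3516 m/s².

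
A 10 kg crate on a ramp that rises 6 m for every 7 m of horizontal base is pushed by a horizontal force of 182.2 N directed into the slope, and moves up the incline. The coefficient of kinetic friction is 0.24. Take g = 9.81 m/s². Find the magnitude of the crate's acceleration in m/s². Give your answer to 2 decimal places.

The horizontal push has components F cos 40.60° = 182.2 × 0.7593 = 138.344 N up the incline and F sin 40.60° = 182.2 × 0.6508 = 118.576 N pressing into the surface.
The normal force is therefore N = mg cos 40.60° + F sin 40.60° = 74.487 + 118.576 = 193.063 N, and kinetic friction down the slope is μN = 0.24 × 193.063 = 46.335 N.
Along the incline: F cos 40.60° − mg sin 40.60° − μN = ma, so 138.344 − 63.843 − 46.335 = 10 a, giving a = 2.8166 m/s².

2.82 m/s²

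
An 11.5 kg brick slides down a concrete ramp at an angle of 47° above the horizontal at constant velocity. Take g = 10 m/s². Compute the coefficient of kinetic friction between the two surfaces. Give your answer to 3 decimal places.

At constant velocity the net force along the incline is zero: mg sin 47° = μ mg cos 47°.
So μ = tan 47° = 0.7314 / 0.6820 = 1.0724.

1.072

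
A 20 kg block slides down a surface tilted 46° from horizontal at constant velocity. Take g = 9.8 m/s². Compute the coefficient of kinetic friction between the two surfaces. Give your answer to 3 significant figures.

1.04

At constant velocity the net force along the incline is zero: mg sin 46° = μ mg cos 46°.
So μ = tan 46° = 0.7193 / 0.6947 = 1.0354.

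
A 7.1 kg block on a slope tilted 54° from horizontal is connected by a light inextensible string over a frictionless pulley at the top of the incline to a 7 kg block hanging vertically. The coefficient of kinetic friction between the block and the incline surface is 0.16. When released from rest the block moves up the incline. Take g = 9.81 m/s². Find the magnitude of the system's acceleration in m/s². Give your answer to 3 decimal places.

For the block on the incline: the weight component along the slope is m₁g sin 54° = 7.1 × 9.81 × 0.8090 = 56.348 N and the normal force is N = m₁g cos 54° = 40.940 N.
Kinetic friction opposes the block's motion up the incline: f = μN = 0.16 × 40.940 = 6.550 N acting down the slope.
Newton's second law for the block (up-slope positive): T − 56.348 − 6.550 = 7.1 a. For the hanging block (downward positive): 7 × 9.81 − T = 7 a.
Adding the two equations eliminates T: 5.772 = 14.1 a, so a = 0.4094 m/s².

0.409 m/s²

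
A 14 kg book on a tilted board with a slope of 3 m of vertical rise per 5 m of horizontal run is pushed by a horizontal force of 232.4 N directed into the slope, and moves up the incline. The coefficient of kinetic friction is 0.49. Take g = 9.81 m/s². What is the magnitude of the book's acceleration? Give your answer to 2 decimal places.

The horizontal push has components F cos 30.96° = 232.4 × 0.8575 = 199.283 N up the incline and F sin 30.96° = 232.4 × 0.5145 = 119.570 N pressing into the surface.
The normal force is therefore N = mg cos 30.96° + F sin 30.96° = 117.769 + 119.570 = 237.339 N, and kinetic friction down the slope is μN = 0.49 × 237.339 = 116.296 N.
Along the incline: F cos 30.96° − mg sin 30.96° − μN = ma, so 199.283 − 70.661 − 116.296 = 14 a, giving a = 0.8804 m/s².

0.88 m/s²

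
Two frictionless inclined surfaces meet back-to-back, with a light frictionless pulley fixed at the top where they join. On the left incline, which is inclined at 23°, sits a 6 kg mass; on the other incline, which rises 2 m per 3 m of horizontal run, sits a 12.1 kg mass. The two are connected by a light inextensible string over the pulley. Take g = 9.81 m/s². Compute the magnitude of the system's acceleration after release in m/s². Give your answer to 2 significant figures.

2.4 m/s²

Resolve each weight along its own incline: the 6 kg mass has component 6 × 9.81 × sin 23° = 22.998 N down its slope, and the 12.1 kg mass has 12.1 × 9.81 × sin 33.69° = 65.843 N down its slope.
The 12.1 kg side's 65.843 N exceeds the other side's 22.998 N, so that mass slides down and the 6 kg mass slides up. Taking that direction as positive, Newton's second law for the whole system gives 65.843 − 22.998 = (6 + 12.1) a, so a = 42.845 / 18.1 = 2.3671 m/s².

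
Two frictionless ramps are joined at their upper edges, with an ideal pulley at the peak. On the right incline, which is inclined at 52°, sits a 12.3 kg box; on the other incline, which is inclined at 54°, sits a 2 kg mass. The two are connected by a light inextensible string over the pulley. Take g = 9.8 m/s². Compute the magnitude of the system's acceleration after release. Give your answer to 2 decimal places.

Resolve each weight along its own incline: the 12.3 kg mass has component 12.3 × 9.8 × sin 52° = 94.987 N down its slope, and the 2 kg mass has 2 × 9.8 × sin 54° = 15.857 N down its slope.
The 12.3 kg side's 94.987 N exceeds the other side's 15.857 N, so that mass slides down and the 2 kg mass slides up. Taking that direction as positive, Newton's second law for the whole system gives 94.987 − 15.857 = (12.3 + 2) a, so a = 79.130 / 14.3 = 5.5336 m/s².

5.53 m/s²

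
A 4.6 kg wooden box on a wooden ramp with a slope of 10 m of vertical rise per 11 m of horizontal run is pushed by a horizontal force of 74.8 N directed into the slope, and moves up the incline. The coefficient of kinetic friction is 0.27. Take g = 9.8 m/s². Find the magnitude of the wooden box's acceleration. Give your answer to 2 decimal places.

The horizontal push has components F cos 42.27° = 74.8 × 0.7399 = 55.345 N up the incline and F sin 42.27° = 74.8 × 0.6727 = 50.318 N pressing into the surface.
The normal force is therefore N = mg cos 42.27° + F sin 42.27° = 33.355 + 50.318 = 83.673 N, and kinetic friction down the slope is μN = 0.27 × 83.673 = 22.592 N.
Along the incline: F cos 42.27° − mg sin 42.27° − μN = ma, so 55.345 − 30.325 − 22.592 = 4.6 a, giving a = 0.5278 m/s².

0.53 m/s²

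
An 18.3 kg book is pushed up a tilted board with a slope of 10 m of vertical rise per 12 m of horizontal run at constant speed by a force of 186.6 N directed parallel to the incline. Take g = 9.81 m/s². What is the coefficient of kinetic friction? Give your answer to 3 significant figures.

At constant speed ΣF = 0 along the incline. The applied 186.6 N acts up the slope; the weight component mg sin 39.81° = 114.928 N and kinetic friction μN both act down the slope.
So 186.6 = 114.928 + μ × 137.913, giving μ = (186.6 − 114.928) / 137.913 = 0.5197.

0.520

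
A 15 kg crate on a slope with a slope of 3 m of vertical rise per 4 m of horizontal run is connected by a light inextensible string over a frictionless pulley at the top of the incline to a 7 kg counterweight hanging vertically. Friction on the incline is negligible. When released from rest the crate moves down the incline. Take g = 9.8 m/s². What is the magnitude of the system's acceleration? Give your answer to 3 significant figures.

0.891 m/s²

For the crate on the incline: the weight component along the slope is m₁g sin 36.87° = 15 × 9.8 × 0.6000 = 88.200 N and the normal force is N = m₁g cos 36.87° = 117.600 N.
Newton's second law for the crate (down-slope positive): 88.200 − T = 15 a. For the hanging counterweight (upward positive): T − 7 × 9.8 = 7 a.
Adding the two equations eliminates T: 19.600 = 22 a, so a = 0.8909 m/s².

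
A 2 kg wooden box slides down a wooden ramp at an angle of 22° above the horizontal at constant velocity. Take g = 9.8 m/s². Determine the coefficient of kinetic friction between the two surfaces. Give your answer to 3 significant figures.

0.404

At constant velocity the net force along the incline is zero: mg sin 22° = μ mg cos 22°.
So μ = tan 22° = 0.3746 / 0.9272 = 0.4040.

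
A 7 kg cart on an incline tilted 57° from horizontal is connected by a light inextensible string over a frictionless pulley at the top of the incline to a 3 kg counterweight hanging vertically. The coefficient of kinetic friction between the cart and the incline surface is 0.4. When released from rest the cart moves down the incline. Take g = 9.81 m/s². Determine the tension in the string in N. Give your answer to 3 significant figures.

For the cart on the incline: the weight component along the slope is m₁g sin 57° = 7 × 9.81 × 0.8387 = 57.594 N and the normal force is N = m₁g cos 57° = 37.400 N.
Kinetic friction opposes the cart's motion down the incline: f = μN = 0.4 × 37.400 = 14.960 N acting up the slope.
Newton's second law for the cart (down-slope positive): 57.594 − 14.960 − T = 7 a. For the hanging counterweight (upward positive): T − 3 × 9.81 = 3 a.
Adding the two equations eliminates T: 13.204 = 10 a, so a = 1.3204 m/s².
Then from the hanging counterweight's equation, T = 3 × (9.81 + 1.3204) = 33.391 N.

33.4 N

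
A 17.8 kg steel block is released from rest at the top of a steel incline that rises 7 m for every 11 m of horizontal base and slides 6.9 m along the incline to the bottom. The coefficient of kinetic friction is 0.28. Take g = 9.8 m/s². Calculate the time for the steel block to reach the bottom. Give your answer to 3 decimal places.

The weight component along the incline is mg sin 32.47° = 93.653 N and the normal force is N = mg cos 32.47° = 147.168 N.
Friction up the slope is f = μN = 0.28 × 147.168 = 41.207 N, so the net downslope force is 93.653 − 41.207 = 52.446 N and a = 52.446 / 17.8 = 2.9464 m/s².
Starting from rest, L = ½at², so t = √(2L/a) = √(2 × 6.9 / 2.9464) = 2.1642 s.

2.164 s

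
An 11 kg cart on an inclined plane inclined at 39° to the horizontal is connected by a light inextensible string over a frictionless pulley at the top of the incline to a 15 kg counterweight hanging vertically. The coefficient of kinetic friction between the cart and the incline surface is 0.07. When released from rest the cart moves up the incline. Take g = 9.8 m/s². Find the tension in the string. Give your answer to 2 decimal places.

104.71 N

For the cart on the incline: the weight component along the slope is m₁g sin 39° = 11 × 9.8 × 0.6293 = 67.839 N and the normal force is N = m₁g cos 39° = 83.776 N.
Kinetic friction opposes the cart's motion up the incline: f = μN = 0.07 × 83.776 = 5.864 N acting down the slope.
Newton's second law for the cart (up-slope positive): T − 67.839 − 5.864 = 11 a. For the hanging counterweight (downward positive): 15 × 9.8 − T = 15 a.
Adding the two equations eliminates T: 73.297 = 26 a, so a = 2.8191 m/s².
Then from the hanging counterweight's equation, T = 15 × (9.8 − 2.8191) = 104.713 N.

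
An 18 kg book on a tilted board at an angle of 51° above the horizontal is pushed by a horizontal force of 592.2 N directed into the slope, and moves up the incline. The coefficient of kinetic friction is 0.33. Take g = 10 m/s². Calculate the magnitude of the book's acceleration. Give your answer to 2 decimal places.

The horizontal push has components F cos 51° = 592.2 × 0.6293 = 372.671 N up the incline and F sin 51° = 592.2 × 0.7771 = 460.199 N pressing into the surface.
The normal force is therefore N = mg cos 51° + F sin 51° = 113.274 + 460.199 = 573.473 N, and kinetic friction down the slope is μN = 0.33 × 573.473 = 189.246 N.
Along the incline: F cos 51° − mg sin 51° − μN = ma, so 372.671 − 139.878 − 189.246 = 18 a, giving a = 2.4193 m/s².

2.42 m/s²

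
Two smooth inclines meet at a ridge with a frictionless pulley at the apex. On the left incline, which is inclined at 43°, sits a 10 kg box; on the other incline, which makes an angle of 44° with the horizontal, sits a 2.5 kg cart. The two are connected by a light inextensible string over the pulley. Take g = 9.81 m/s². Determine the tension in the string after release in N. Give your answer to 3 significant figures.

Resolve each weight along its own incline: the 10 kg mass has component 10 × 9.81 × sin 43° = 66.904 N down its slope, and the 2.5 kg mass has 2.5 × 9.81 × sin 44° = 17.036 N down its slope.
The 10 kg side's 66.904 N exceeds the other side's 17.036 N, so that mass slides down and the 2.5 kg mass slides up. Taking that direction as positive, Newton's second law for the whole system gives 66.904 − 17.036 = (10 + 2.5) a, so a = 49.868 / 12.5 = 3.9894 m/s².
For the 2.5 kg mass (up-slope positive): T − 17.036 = 2.5 × 3.9894, so T = 27.010 N.

27.0 N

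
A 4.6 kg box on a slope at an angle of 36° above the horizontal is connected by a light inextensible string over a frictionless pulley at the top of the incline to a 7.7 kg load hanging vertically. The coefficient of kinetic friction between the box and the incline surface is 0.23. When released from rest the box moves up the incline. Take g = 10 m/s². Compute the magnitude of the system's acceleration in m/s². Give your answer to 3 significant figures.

For the box on the incline: the weight component along the slope is m₁g sin 36° = 4.6 × 10 × 0.5878 = 27.039 N and the normal force is N = m₁g cos 36° = 37.215 N.
Kinetic friction opposes the box's motion up the incline: f = μN = 0.23 × 37.215 = 8.559 N acting down the slope.
Newton's second law for the box (up-slope positive): T − 27.039 − 8.559 = 4.6 a. For the hanging load (downward positive): 7.7 × 10 − T = 7.7 a.
Adding the two equations eliminates T: 41.402 = 12.3 a, so a = 3.3660 m/s².

3.37 m/s²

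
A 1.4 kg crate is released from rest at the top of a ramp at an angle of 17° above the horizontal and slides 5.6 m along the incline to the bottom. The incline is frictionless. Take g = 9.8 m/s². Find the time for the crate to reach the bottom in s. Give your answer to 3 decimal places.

The weight component along the incline is mg sin 17° = 4.011 N and the normal force is N = mg cos 17° = 13.121 N.
With no friction, a = g sin 17° = 2.8652 m/s².
Starting from rest, L = ½at², so t = √(2L/a) = √(2 × 5.6 / 2.8652) = 1.9771 s.

1.977 s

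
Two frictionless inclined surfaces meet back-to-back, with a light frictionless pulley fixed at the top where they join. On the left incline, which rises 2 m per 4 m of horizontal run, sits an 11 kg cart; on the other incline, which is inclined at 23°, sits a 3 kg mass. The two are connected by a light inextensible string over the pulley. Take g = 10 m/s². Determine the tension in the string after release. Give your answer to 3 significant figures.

19.8 N

Resolve each weight along its own incline: the 11 kg mass has component 11 × 10 × sin 26.57° = 49.193 N down its slope, and the 3 kg mass has 3 × 10 × sin 23° = 11.722 N down its slope.
The 11 kg side's 49.193 N exceeds the other side's 11.722 N, so that mass slides down and the 3 kg mass slides up. Taking that direction as positive, Newton's second law for the whole system gives 49.193 − 11.722 = (11 + 3) a, so a = 37.471 / 14 = 2.6765 m/s².
For the 3 kg mass (up-slope positive): T − 11.722 = 3 × 2.6765, so T = 19.752 N.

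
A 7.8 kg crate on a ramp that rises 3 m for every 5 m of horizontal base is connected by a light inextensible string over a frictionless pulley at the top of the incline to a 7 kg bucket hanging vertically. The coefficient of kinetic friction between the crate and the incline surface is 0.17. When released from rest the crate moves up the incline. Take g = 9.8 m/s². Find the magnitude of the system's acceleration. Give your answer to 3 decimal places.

1.225 m/s²

For the crate on the incline: the weight component along the slope is m₁g sin 30.96° = 7.8 × 9.8 × 0.5145 = 39.328 N and the normal force is N = m₁g cos 30.96° = 65.547 N.
Kinetic friction opposes the crate's motion up the incline: f = μN = 0.17 × 65.547 = 11.143 N acting down the slope.
Newton's second law for the crate (up-slope positive): T − 39.328 − 11.143 = 7.8 a. For the hanging bucket (downward positive): 7 × 9.8 − T = 7 a.
Adding the two equations eliminates T: 18.129 = 14.8 a, so a = 1.2249 m/s².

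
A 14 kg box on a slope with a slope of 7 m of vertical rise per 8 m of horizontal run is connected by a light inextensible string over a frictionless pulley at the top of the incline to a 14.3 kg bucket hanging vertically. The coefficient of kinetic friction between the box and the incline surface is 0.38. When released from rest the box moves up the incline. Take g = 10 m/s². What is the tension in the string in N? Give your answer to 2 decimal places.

137.56 N

For the box on the incline: the weight component along the slope is m₁g sin 41.19° = 14 × 10 × 0.6585 = 92.190 N and the normal force is N = m₁g cos 41.19° = 105.361 N.
Kinetic friction opposes the box's motion up the incline: f = μN = 0.38 × 105.361 = 40.037 N acting down the slope.
Newton's second law for the box (up-slope positive): T − 92.190 − 40.037 = 14 a. For the hanging bucket (downward positive): 14.3 × 10 − T = 14.3 a.
Adding the two equations eliminates T: 10.773 = 28.3 a, so a = 0.3807 m/s².
Then from the hanging bucket's equation, T = 14.3 × (10 − 0.3807) = 137.556 N.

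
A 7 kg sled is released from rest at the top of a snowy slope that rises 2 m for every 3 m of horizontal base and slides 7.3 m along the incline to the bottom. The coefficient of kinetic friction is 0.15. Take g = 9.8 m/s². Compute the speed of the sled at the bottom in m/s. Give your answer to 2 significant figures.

The weight component along the incline is mg sin 33.69° = 38.052 N and the normal force is N = mg cos 33.69° = 57.079 N.
Friction up the slope is f = μN = 0.15 × 57.079 = 8.562 N, so the net downslope force is 38.052 − 8.562 = 29.490 N and a = 29.490 / 7 = 4.2129 m/s².
Starting from rest over a distance of 7.3 m, v² = 2aL = 2 × 4.2129 × 7.3 = 61.5083, so v = 7.8427 m/s.

7.8 m/s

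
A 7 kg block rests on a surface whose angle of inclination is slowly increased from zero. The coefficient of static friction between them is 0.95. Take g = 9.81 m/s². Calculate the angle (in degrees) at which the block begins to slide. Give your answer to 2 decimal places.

At the threshold of sliding, static friction is at its maximum μ_s N and exactly balances the weight component along the incline: mg sin θ = μ_s mg cos θ.
Hence tan θ = μ_s = 0.95, so θ = arctan(0.95) = 43.5312°.

43.53°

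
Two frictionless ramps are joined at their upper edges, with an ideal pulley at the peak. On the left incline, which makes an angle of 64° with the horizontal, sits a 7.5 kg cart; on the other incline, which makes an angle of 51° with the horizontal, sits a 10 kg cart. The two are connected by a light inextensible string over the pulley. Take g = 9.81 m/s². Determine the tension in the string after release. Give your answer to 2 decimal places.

70.46 N

Resolve each weight along its own incline: the 7.5 kg mass has component 7.5 × 9.81 × sin 64° = 66.129 N down its slope, and the 10 kg mass has 10 × 9.81 × sin 51° = 76.238 N down its slope.
The 10 kg side's 76.238 N exceeds the other side's 66.129 N, so that mass slides down and the 7.5 kg mass slides up. Taking that direction as positive, Newton's second law for the whole system gives 76.238 − 66.129 = (7.5 + 10) a, so a = 10.109 / 17.5 = 0.5777 m/s².
For the 7.5 kg mass (up-slope positive): T − 66.129 = 7.5 × 0.5777, so T = 70.462 N.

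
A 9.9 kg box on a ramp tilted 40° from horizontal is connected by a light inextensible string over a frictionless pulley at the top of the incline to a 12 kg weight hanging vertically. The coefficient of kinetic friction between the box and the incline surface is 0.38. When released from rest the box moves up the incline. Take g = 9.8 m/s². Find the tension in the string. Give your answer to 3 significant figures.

103 N

For the box on the incline: the weight component along the slope is m₁g sin 40° = 9.9 × 9.8 × 0.6428 = 62.364 N and the normal force is N = m₁g cos 40° = 74.322 N.
Kinetic friction opposes the box's motion up the incline: f = μN = 0.38 × 74.322 = 28.242 N acting down the slope.
Newton's second law for the box (up-slope positive): T − 62.364 − 28.242 = 9.9 a. For the hanging weight (downward positive): 12 × 9.8 − T = 12 a.
Adding the two equations eliminates T: 26.994 = 21.9 a, so a = 1.2326 m/s².
Then from the hanging weight's equation, T = 12 × (9.8 − 1.2326) = 102.809 N.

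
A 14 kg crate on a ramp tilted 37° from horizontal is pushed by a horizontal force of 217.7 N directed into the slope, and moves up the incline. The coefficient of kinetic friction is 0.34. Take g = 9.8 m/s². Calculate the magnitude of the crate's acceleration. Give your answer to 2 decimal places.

The horizontal push has components F cos 37° = 217.7 × 0.7986 = 173.855 N up the incline and F sin 37° = 217.7 × 0.6018 = 131.012 N pressing into the surface.
The normal force is therefore N = mg cos 37° + F sin 37° = 109.568 + 131.012 = 240.580 N, and kinetic friction down the slope is μN = 0.34 × 240.580 = 81.797 N.
Along the incline: F cos 37° − mg sin 37° − μN = ma, so 173.855 − 82.567 − 81.797 = 14 a, giving a = 0.6779 m/s².

0.68 m/s²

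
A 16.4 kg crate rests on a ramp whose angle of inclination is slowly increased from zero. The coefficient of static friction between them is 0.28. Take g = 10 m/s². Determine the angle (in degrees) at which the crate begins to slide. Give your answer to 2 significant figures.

16°

At the threshold of sliding, static friction is at its maximum μ_s N and exactly balances the weight component along the incline: mg sin θ = μ_s mg cos θ.
Hence tan θ = μ_s = 0.28, so θ = arctan(0.28) = 15.6422°.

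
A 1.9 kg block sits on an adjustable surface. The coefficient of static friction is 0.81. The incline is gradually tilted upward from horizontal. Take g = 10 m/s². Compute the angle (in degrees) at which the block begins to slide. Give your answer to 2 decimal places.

39.01°

At the threshold of sliding, static friction is at its maximum μ_s N and exactly balances the weight component along the incline: mg sin θ = μ_s mg cos θ.
Hence tan θ = μ_s = 0.81, so θ = arctan(0.81) = 39.0075°.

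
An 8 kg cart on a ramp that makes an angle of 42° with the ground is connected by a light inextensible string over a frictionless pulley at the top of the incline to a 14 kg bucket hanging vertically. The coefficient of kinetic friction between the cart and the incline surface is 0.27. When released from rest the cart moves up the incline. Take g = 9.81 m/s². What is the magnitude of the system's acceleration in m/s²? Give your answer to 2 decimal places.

For the cart on the incline: the weight component along the slope is m₁g sin 42° = 8 × 9.81 × 0.6691 = 52.511 N and the normal force is N = m₁g cos 42° = 58.322 N.
Kinetic friction opposes the cart's motion up the incline: f = μN = 0.27 × 58.322 = 15.747 N acting down the slope.
Newton's second law for the cart (up-slope positive): T − 52.511 − 15.747 = 8 a. For the hanging bucket (downward positive): 14 × 9.81 − T = 14 a.
Adding the two equations eliminates T: 69.082 = 22 a, so a = 3.1401 m/s².

3.14 m/s²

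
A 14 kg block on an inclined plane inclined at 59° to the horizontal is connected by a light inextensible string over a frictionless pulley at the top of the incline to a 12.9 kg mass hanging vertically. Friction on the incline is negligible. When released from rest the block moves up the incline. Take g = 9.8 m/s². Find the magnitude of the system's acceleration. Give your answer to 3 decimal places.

For the block on the incline: the weight component along the slope is m₁g sin 59° = 14 × 9.8 × 0.8572 = 117.608 N and the normal force is N = m₁g cos 59° = 70.663 N.
Newton's second law for the block (up-slope positive): T − 117.608 = 14 a. For the hanging mass (downward positive): 12.9 × 9.8 − T = 12.9 a.
Adding the two equations eliminates T: 8.812 = 26.9 a, so a = 0.3276 m/s².

0.328 m/s²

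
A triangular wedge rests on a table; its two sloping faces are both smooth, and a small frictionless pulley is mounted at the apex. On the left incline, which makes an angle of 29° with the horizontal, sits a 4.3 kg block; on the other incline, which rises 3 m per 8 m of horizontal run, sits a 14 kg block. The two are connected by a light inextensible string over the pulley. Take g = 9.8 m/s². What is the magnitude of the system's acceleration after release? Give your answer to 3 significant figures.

Resolve each weight along its own incline: the 4.3 kg mass has component 4.3 × 9.8 × sin 29° = 20.430 N down its slope, and the 14 kg mass has 14 × 9.8 × sin 20.56° = 48.174 N down its slope.
The 14 kg side's 48.174 N exceeds the other side's 20.430 N, so that mass slides down and the 4.3 kg mass slides up. Taking that direction as positive, Newton's second law for the whole system gives 48.174 − 20.430 = (4.3 + 14) a, so a = 27.744 / 18.3 = 1.5161 m/s².

1.52 m/s²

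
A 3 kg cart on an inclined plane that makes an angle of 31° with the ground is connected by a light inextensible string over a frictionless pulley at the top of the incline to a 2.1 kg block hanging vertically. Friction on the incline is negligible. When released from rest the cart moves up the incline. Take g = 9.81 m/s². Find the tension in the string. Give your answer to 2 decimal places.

18.36 N

For the cart on the incline: the weight component along the slope is m₁g sin 31° = 3 × 9.81 × 0.5150 = 15.156 N and the normal force is N = m₁g cos 31° = 25.226 N.
Newton's second law for the cart (up-slope positive): T − 15.156 = 3 a. For the hanging block (downward positive): 2.1 × 9.81 − T = 2.1 a.
Adding the two equations eliminates T: 5.445 = 5.1 a, so a = 1.0676 m/s².
Then from the hanging block's equation, T = 2.1 × (9.81 − 1.0676) = 18.359 N.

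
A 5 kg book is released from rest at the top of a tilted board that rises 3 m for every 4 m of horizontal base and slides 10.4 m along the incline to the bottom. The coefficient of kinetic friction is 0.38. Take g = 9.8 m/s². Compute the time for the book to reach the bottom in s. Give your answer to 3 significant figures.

2.68 s

The weight component along the incline is mg sin 36.87° = 29.400 N and the normal force is N = mg cos 36.87° = 39.200 N.
Friction up the slope is f = μN = 0.38 × 39.200 = 14.896 N, so the net downslope force is 29.400 − 14.896 = 14.504 N and a = 14.504 / 5 = 2.9008 m/s².
Starting from rest, L = ½at², so t = √(2L/a) = √(2 × 10.4 / 2.9008) = 2.6778 s.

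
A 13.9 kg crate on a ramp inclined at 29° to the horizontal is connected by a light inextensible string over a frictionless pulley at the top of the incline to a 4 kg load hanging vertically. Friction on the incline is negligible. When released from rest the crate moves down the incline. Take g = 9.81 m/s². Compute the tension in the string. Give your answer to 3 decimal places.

For the crate on the incline: the weight component along the slope is m₁g sin 29° = 13.9 × 9.81 × 0.4848 = 66.107 N and the normal force is N = m₁g cos 29° = 119.262 N.
Newton's second law for the crate (down-slope positive): 66.107 − T = 13.9 a. For the hanging load (upward positive): T − 4 × 9.81 = 4 a.
Adding the two equations eliminates T: 26.867 = 17.9 a, so a = 1.5009 m/s².
Then from the hanging load's equation, T = 4 × (9.81 + 1.5009) = 45.244 N.

45.244 N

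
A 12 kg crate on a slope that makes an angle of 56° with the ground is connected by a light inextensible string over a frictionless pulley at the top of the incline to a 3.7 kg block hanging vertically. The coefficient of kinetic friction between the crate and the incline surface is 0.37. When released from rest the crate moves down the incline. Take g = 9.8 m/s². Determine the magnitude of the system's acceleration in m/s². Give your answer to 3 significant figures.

For the crate on the incline: the weight component along the slope is m₁g sin 56° = 12 × 9.8 × 0.8290 = 97.490 N and the normal force is N = m₁g cos 56° = 65.761 N.
Kinetic friction opposes the crate's motion down the incline: f = μN = 0.37 × 65.761 = 24.332 N acting up the slope.
Newton's second law for the crate (down-slope positive): 97.490 − 24.332 − T = 12 a. For the hanging block (upward positive): T − 3.7 × 9.8 = 3.7 a.
Adding the two equations eliminates T: 36.898 = 15.7 a, so a = 2.3502 m/s².

2.35 m/s²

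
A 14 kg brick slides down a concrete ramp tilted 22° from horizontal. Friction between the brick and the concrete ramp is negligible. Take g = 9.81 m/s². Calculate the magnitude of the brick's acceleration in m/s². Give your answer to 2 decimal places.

Resolving the weight along the incline: the component pulling the brick down the slope is mg sin 22° = 14 × 9.81 × 0.3746 = 51.448 N, and the normal force is N = mg cos 22° = 14 × 9.81 × 0.9272 = 127.342 N.
With no friction the net force along the incline is 51.448 N, so a = g sin 22° = 51.448 / 14 = 3.6749 m/s².

3.67 m/s²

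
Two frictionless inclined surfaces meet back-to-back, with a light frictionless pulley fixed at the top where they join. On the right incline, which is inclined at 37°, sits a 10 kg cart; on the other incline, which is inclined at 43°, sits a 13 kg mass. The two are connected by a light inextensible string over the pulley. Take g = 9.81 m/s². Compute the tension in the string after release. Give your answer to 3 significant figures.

71.2 N

Resolve each weight along its own incline: the 10 kg mass has component 10 × 9.81 × sin 37° = 59.038 N down its slope, and the 13 kg mass has 13 × 9.81 × sin 43° = 86.975 N down its slope.
The 13 kg side's 86.975 N exceeds the other side's 59.038 N, so that mass slides down and the 10 kg mass slides up. Taking that direction as positive, Newton's second law for the whole system gives 86.975 − 59.038 = (10 + 13) a, so a = 27.937 / 23 = 1.2147 m/s².
For the 10 kg mass (up-slope positive): T − 59.038 = 10 × 1.2147, so T = 71.185 N.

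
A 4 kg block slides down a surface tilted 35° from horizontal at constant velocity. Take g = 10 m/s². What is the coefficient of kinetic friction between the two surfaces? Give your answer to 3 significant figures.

At constant velocity the net force along the incline is zero: mg sin 35° = μ mg cos 35°.
So μ = tan 35° = 0.5736 / 0.8192 = 0.7002.

0.700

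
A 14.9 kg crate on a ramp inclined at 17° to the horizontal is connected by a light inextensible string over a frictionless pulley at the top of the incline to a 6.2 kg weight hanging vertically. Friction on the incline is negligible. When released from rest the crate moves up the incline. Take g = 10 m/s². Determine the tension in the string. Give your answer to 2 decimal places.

For the crate on the incline: the weight component along the slope is m₁g sin 17° = 14.9 × 10 × 0.2924 = 43.568 N and the normal force is N = m₁g cos 17° = 142.489 N.
Newton's second law for the crate (up-slope positive): T − 43.568 = 14.9 a. For the hanging weight (downward positive): 6.2 × 10 − T = 6.2 a.
Adding the two equations eliminates T: 18.432 = 21.1 a, so a = 0.8736 m/s².
Then from the hanging weight's equation, T = 6.2 × (10 − 0.8736) = 56.584 N.

56.58 N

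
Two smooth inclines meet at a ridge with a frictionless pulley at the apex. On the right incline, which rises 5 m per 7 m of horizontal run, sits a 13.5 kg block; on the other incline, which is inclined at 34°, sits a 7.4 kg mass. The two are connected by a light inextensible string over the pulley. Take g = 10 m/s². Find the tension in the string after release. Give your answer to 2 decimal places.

Resolve each weight along its own incline: the 13.5 kg mass has component 13.5 × 10 × sin 35.54° = 78.467 N down its slope, and the 7.4 kg mass has 7.4 × 10 × sin 34° = 41.380 N down its slope.
The 13.5 kg side's 78.467 N exceeds the other side's 41.380 N, so that mass slides down and the 7.4 kg mass slides up. Taking that direction as positive, Newton's second law for the whole system gives 78.467 − 41.380 = (13.5 + 7.4) a, so a = 37.087 / 20.9 = 1.7745 m/s².
For the 7.4 kg mass (up-slope positive): T − 41.380 = 7.4 × 1.7745, so T = 54.511 N.

54.51 N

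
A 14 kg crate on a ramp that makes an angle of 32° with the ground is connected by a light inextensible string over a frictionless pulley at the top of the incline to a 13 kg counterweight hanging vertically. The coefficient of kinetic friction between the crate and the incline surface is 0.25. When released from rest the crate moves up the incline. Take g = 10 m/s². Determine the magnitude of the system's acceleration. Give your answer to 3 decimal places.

For the crate on the incline: the weight component along the slope is m₁g sin 32° = 14 × 10 × 0.5299 = 74.186 N and the normal force is N = m₁g cos 32° = 118.727 N.
Kinetic friction opposes the crate's motion up the incline: f = μN = 0.25 × 118.727 = 29.682 N acting down the slope.
Newton's second law for the crate (up-slope positive): T − 74.186 − 29.682 = 14 a. For the hanging counterweight (downward positive): 13 × 10 − T = 13 a.
Adding the two equations eliminates T: 26.132 = 27 a, so a = 0.9679 m/s².

0.968 m/s²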